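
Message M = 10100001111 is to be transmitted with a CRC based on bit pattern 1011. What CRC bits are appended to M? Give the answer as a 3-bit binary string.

Append 3 zeros: 10100001111000. Divide by 1011 (XOR where the leading bit is 1):
  pos 0: 1010 XOR 1011 = 0001
  pos 3: 1000 XOR 1011 = 0011
  pos 5: 1111 XOR 1011 = 0100
  pos 6: 1001 XOR 1011 = 0010
  pos 8: 1010 XOR 1011 = 0001
Remainder (last 3 bits) = 100. This is the CRC / FCS.

100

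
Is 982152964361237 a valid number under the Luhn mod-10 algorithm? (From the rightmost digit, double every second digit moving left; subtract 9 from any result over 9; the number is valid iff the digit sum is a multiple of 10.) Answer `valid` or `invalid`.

invalid

From the right, keep odd positions and double even positions (subtract 9 from any doubled value over 9):
  doubled (positions 2,4,...): 6 2 6 3 4 2 7 → sum 30
  kept (positions 1,3,...): 7 2 6 4 9 5 2 9 → sum 44
Total = 74.
74 mod 10 = 4, so the number is invalid.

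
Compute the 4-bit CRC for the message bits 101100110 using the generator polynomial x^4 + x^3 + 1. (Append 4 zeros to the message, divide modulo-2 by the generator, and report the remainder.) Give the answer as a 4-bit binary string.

1000

Append 4 zeros: 1011001100000. Divide by 11001 (XOR where the leading bit is 1):
  pos 0: 10110 XOR 11001 = 01111
  pos 1: 11110 XOR 11001 = 00111
  pos 3: 11111 XOR 11001 = 00110
  pos 5: 11000 XOR 11001 = 00001
Remainder (last 4 bits) = 1000. This is the CRC / FCS.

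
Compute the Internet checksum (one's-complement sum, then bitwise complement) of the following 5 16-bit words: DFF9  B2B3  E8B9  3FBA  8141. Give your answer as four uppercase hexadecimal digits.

One's-complement addition (fold any carry out of bit 15 back into bit 0):
  0xDFF9 + 0xB2B3 = 0x192AC → wrap carry → 0x92AD
  0x92AD + 0xE8B9 = 0x17B66 → wrap carry → 0x7B67
  0x7B67 + 0x3FBA = 0x0BB21
  0xBB21 + 0x8141 = 0x13C62 → wrap carry → 0x3C63
One's-complement sum = 0x3C63.
Checksum = ~0x3C63 & 0xFFFF = 0xC39C.

C39C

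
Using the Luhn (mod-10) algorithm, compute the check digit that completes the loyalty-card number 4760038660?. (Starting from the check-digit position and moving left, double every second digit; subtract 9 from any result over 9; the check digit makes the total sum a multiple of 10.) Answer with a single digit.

2

Partial digits right→left: 0 6 6 8 3 0 0 6 7 4
Double every second digit counting from the check-digit position (so the 1st, 3rd, 5th, ... of the partial from the right).
  doubled (with −9 where >9): 0 3 6 0 5 → sum 14
  kept as-is: 6 8 0 6 4 → sum 24
Total = 14 + 24 = 38.
Check digit = (10 − (38 mod 10)) mod 10 = 2.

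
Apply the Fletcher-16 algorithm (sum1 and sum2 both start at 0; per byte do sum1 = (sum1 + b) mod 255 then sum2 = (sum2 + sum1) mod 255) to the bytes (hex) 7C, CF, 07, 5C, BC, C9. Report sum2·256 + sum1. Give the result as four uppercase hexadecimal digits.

Running sums (mod 255):
  after byte 0 (7C): sum1=124, sum2=124
  after byte 1 (CF): sum1=76, sum2=200
  after byte 2 (07): sum1=83, sum2=28
  after byte 3 (5C): sum1=175, sum2=203
  after byte 4 (BC): sum1=108, sum2=56
  after byte 5 (C9): sum1=54, sum2=110
Checksum = sum2·256 + sum1 = 110·256 + 54 = 28214 = 0x6E36.

6E36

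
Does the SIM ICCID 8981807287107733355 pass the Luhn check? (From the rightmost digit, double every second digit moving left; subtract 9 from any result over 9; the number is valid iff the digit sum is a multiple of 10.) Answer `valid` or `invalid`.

valid

From the right, keep odd positions and double even positions (subtract 9 from any doubled value over 9):
  doubled (positions 2,4,...): 1 6 5 0 5 4 0 2 9 → sum 32
  kept (positions 1,3,...): 5 3 3 7 1 8 7 8 8 8 → sum 58
Total = 90.
90 mod 10 = 0, so the number is valid.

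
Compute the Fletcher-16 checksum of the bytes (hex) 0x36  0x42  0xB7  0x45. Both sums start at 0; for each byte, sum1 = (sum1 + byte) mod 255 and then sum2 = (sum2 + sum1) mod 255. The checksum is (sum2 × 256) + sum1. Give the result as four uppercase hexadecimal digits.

5475

Running sums (mod 255):
  after byte 0 (0x36): sum1=54, sum2=54
  after byte 1 (0x42): sum1=120, sum2=174
  after byte 2 (0xB7): sum1=48, sum2=222
  after byte 3 (0x45): sum1=117, sum2=84
Checksum = sum2·256 + sum1 = 84·256 + 117 = 21621 = 0x5475.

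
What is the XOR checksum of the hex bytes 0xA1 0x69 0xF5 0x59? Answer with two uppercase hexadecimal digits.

XOR the bytes together:
  start with 0xA1
  0xA1 ⊕ 0x69 = 0xC8
  0xC8 ⊕ 0xF5 = 0x3D
  0x3D ⊕ 0x59 = 0x64

64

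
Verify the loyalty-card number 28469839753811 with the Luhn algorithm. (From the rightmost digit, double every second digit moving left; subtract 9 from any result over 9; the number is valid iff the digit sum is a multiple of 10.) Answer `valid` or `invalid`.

invalid

From the right, keep odd positions and double even positions (subtract 9 from any doubled value over 9):
  doubled (positions 2,4,...): 2 6 5 6 9 8 4 → sum 40
  kept (positions 1,3,...): 1 8 5 9 8 6 8 → sum 45
Total = 85.
85 mod 10 = 5, so the number is invalid.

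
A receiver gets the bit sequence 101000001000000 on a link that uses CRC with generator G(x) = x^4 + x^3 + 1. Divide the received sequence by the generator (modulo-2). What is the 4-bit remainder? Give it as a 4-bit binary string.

Modulo-2 division of 101000001000000 by 11001:
  pos 0: 10100 XOR 11001 = 01101
  pos 1: 11010 XOR 11001 = 00011
  pos 4: 11001 XOR 11001 = 00000
Remainder = 0000 (zero — the frame passes the CRC check).

0000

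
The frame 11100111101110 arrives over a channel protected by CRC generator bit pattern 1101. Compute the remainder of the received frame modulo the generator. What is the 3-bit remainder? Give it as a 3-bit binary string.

Modulo-2 division of 11100111101110 by 1101:
  pos 0: 1110 XOR 1101 = 0011
  pos 2: 1101 XOR 1101 = 0000
  pos 6: 1110 XOR 1101 = 0011
  pos 8: 1111 XOR 1101 = 0010
  pos 10: 1010 XOR 1101 = 0111
Remainder = 111 (nonzero — an error is detected).

111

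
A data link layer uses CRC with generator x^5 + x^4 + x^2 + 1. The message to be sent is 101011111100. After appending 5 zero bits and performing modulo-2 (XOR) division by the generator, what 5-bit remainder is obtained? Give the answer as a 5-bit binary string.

Append 5 zeros: 10101111110000000. Divide by 110101 (XOR where the leading bit is 1):
  pos 0: 101011 XOR 110101 = 011110
  pos 1: 111101 XOR 110101 = 001000
  pos 3: 100011 XOR 110101 = 010110
  pos 4: 101101 XOR 110101 = 011000
  pos 5: 110000 XOR 110101 = 000101
  pos 8: 101000 XOR 110101 = 011101
  pos 9: 111010 XOR 110101 = 001111
  pos 11: 111100 XOR 110101 = 001001
Remainder (last 5 bits) = 01001. This is the CRC / FCS.

01001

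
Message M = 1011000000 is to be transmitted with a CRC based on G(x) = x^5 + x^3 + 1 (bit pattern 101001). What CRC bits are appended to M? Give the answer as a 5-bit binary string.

Append 5 zeros: 101100000000000. Divide by 101001 (XOR where the leading bit is 1):
  pos 0: 101100 XOR 101001 = 000101
  pos 3: 101000 XOR 101001 = 000001
  pos 8: 100000 XOR 101001 = 001001
Remainder (last 5 bits) = 10010. This is the CRC / FCS.

10010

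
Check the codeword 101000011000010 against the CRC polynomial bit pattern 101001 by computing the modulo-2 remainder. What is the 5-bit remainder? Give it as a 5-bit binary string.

00000

Modulo-2 division of 101000011000010 by 101001:
  pos 0: 101000 XOR 101001 = 000001
  pos 5: 101100 XOR 101001 = 000101
  pos 8: 101001 XOR 101001 = 000000
Remainder = 00000 (zero — the frame passes the CRC check).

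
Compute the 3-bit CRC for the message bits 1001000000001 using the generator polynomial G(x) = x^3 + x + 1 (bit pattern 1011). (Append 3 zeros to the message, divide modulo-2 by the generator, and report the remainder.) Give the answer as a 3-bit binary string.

Append 3 zeros: 1001000000001000. Divide by 1011 (XOR where the leading bit is 1):
  pos 0: 1001 XOR 1011 = 0010
  pos 2: 1000 XOR 1011 = 0011
  pos 4: 1100 XOR 1011 = 0111
  pos 5: 1110 XOR 1011 = 0101
  pos 6: 1010 XOR 1011 = 0001
  pos 9: 1001 XOR 1011 = 0010
  pos 11: 1000 XOR 1011 = 0011
Remainder (last 3 bits) = 110. This is the CRC / FCS.

110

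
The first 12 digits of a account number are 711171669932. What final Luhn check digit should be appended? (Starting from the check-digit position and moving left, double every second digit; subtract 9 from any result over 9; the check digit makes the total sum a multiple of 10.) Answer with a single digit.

Partial digits right→left: 2 3 9 9 6 6 1 7 1 1 1 7
Double every second digit counting from the check-digit position (so the 1st, 3rd, 5th, ... of the partial from the right).
  doubled (with −9 where >9): 4 9 3 2 2 2 → sum 22
  kept as-is: 3 9 6 7 1 7 → sum 33
Total = 22 + 33 = 55.
Check digit = (10 − (55 mod 10)) mod 10 = 5.

5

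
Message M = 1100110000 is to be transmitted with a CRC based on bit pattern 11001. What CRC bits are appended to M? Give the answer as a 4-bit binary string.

1110

Append 4 zeros: 11001100000000. Divide by 11001 (XOR where the leading bit is 1):
  pos 0: 11001 XOR 11001 = 00000
  pos 5: 10000 XOR 11001 = 01001
  pos 6: 10010 XOR 11001 = 01011
  pos 7: 10110 XOR 11001 = 01111
  pos 8: 11110 XOR 11001 = 00111
Remainder (last 4 bits) = 1110. This is the CRC / FCS.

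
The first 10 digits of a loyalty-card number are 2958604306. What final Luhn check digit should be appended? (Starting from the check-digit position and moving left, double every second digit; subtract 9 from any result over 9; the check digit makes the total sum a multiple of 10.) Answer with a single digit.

Partial digits right→left: 6 0 3 4 0 6 8 5 9 2
Double every second digit counting from the check-digit position (so the 1st, 3rd, 5th, ... of the partial from the right).
  doubled (with −9 where >9): 3 6 0 7 9 → sum 25
  kept as-is: 0 4 6 5 2 → sum 17
Total = 25 + 17 = 42.
Check digit = (10 − (42 mod 10)) mod 10 = 8.

8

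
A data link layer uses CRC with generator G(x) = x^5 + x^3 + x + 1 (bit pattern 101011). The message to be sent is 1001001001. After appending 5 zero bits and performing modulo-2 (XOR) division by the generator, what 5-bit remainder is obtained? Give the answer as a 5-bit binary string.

Append 5 zeros: 100100100100000. Divide by 101011 (XOR where the leading bit is 1):
  pos 0: 100100 XOR 101011 = 001111
  pos 2: 111110 XOR 101011 = 010101
  pos 3: 101010 XOR 101011 = 000001
  pos 8: 110000 XOR 101011 = 011011
  pos 9: 110110 XOR 101011 = 011101
Remainder (last 5 bits) = 11101. This is the CRC / FCS.

11101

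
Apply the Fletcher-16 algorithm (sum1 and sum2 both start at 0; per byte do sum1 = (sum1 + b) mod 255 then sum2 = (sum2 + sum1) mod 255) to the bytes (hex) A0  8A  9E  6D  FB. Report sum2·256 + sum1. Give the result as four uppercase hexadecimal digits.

0033

Running sums (mod 255):
  after byte 0 (A0): sum1=160, sum2=160
  after byte 1 (8A): sum1=43, sum2=203
  after byte 2 (9E): sum1=201, sum2=149
  after byte 3 (6D): sum1=55, sum2=204
  after byte 4 (FB): sum1=51, sum2=0
Checksum = sum2·256 + sum1 = 0·256 + 51 = 51 = 0x0033.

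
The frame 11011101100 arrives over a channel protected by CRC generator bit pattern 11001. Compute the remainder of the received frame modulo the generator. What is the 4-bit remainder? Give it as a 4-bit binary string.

Modulo-2 division of 11011101100 by 11001:
  pos 0: 11011 XOR 11001 = 00010
  pos 3: 10101 XOR 11001 = 01100
  pos 4: 11001 XOR 11001 = 00000
Remainder = 0000 (zero — the frame passes the CRC check).

0000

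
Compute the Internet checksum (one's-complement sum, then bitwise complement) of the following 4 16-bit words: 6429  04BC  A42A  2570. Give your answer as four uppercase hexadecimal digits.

One's-complement addition (fold any carry out of bit 15 back into bit 0):
  0x6429 + 0x04BC = 0x068E5
  0x68E5 + 0xA42A = 0x10D0F → wrap carry → 0x0D10
  0x0D10 + 0x2570 = 0x03280
One's-complement sum = 0x3280.
Checksum = ~0x3280 & 0xFFFF = 0xCD7F.

CD7F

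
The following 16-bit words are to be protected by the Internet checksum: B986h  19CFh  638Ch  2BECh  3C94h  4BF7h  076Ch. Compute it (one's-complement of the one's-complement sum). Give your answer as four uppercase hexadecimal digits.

One's-complement addition (fold any carry out of bit 15 back into bit 0):
  0xB986 + 0x19CF = 0x0D355
  0xD355 + 0x638C = 0x136E1 → wrap carry → 0x36E2
  0x36E2 + 0x2BEC = 0x062CE
  0x62CE + 0x3C94 = 0x09F62
  0x9F62 + 0x4BF7 = 0x0EB59
  0xEB59 + 0x076C = 0x0F2C5
One's-complement sum = 0xF2C5.
Checksum = ~0xF2C5 & 0xFFFF = 0x0D3A.

0D3A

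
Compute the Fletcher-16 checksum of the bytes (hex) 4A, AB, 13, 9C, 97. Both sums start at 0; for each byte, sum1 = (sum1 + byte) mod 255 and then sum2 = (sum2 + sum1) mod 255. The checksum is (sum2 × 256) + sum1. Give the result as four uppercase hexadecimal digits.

Running sums (mod 255):
  after byte 0 (4A): sum1=74, sum2=74
  after byte 1 (AB): sum1=245, sum2=64
  after byte 2 (13): sum1=9, sum2=73
  after byte 3 (9C): sum1=165, sum2=238
  after byte 4 (97): sum1=61, sum2=44
Checksum = sum2·256 + sum1 = 44·256 + 61 = 11325 = 0x2C3D.

2C3D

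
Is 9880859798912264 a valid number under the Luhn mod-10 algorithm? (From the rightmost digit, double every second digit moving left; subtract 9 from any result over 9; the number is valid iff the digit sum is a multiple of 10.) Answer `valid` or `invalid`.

invalid

From the right, keep odd positions and double even positions (subtract 9 from any doubled value over 9):
  doubled (positions 2,4,...): 3 4 9 9 9 7 7 9 → sum 57
  kept (positions 1,3,...): 4 2 1 8 7 5 0 8 → sum 35
Total = 92.
92 mod 10 = 2, so the number is invalid.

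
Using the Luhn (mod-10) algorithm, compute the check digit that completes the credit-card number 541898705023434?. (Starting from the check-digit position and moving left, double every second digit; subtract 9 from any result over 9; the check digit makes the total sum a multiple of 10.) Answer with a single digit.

Partial digits right→left: 4 3 4 3 2 0 5 0 7 8 9 8 1 4 5
Double every second digit counting from the check-digit position (so the 1st, 3rd, 5th, ... of the partial from the right).
  doubled (with −9 where >9): 8 8 4 1 5 9 2 1 → sum 38
  kept as-is: 3 3 0 0 8 8 4 → sum 26
Total = 38 + 26 = 64.
Check digit = (10 − (64 mod 10)) mod 10 = 6.

6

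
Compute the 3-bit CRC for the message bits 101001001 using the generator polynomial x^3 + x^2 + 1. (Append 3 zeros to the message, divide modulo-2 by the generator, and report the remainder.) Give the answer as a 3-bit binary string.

Append 3 zeros: 101001001000. Divide by 1101 (XOR where the leading bit is 1):
  pos 0: 1010 XOR 1101 = 0111
  pos 1: 1110 XOR 1101 = 0011
  pos 3: 1110 XOR 1101 = 0011
  pos 5: 1101 XOR 1101 = 0000
Remainder (last 3 bits) = 000. This is the CRC / FCS.

000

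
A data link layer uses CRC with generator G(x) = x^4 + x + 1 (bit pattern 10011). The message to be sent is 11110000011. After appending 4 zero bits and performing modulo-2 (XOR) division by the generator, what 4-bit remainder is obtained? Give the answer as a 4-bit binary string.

Append 4 zeros: 111100000110000. Divide by 10011 (XOR where the leading bit is 1):
  pos 0: 11110 XOR 10011 = 01101
  pos 1: 11010 XOR 10011 = 01001
  pos 2: 10010 XOR 10011 = 00001
  pos 6: 10011 XOR 10011 = 00000
Remainder (last 4 bits) = 0000. This is the CRC / FCS.

0000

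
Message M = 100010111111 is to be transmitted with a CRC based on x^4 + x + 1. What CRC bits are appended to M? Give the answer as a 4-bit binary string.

Append 4 zeros: 1000101111110000. Divide by 10011 (XOR where the leading bit is 1):
  pos 0: 10001 XOR 10011 = 00010
  pos 3: 10011 XOR 10011 = 00000
  pos 8: 11110 XOR 10011 = 01101
  pos 9: 11010 XOR 10011 = 01001
  pos 10: 10010 XOR 10011 = 00001
Remainder (last 4 bits) = 0010. This is the CRC / FCS.

0010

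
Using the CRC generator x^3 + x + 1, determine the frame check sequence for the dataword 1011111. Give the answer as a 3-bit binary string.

Append 3 zeros: 1011111000. Divide by 1011 (XOR where the leading bit is 1):
  pos 0: 1011 XOR 1011 = 0000
  pos 4: 1110 XOR 1011 = 0101
  pos 5: 1010 XOR 1011 = 0001
Remainder (last 3 bits) = 010. This is the CRC / FCS.

010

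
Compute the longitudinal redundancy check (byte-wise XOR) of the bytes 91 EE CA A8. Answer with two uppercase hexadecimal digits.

1D

XOR the bytes together:
  start with 0x91
  0x91 ⊕ 0xEE = 0x7F
  0x7F ⊕ 0xCA = 0xB5
  0xB5 ⊕ 0xA8 = 0x1D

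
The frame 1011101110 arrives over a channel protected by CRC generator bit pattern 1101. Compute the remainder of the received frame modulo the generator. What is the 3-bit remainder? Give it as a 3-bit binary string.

011

Modulo-2 division of 1011101110 by 1101:
  pos 0: 1011 XOR 1101 = 0110
  pos 1: 1101 XOR 1101 = 0000
  pos 6: 1110 XOR 1101 = 0011
Remainder = 011 (nonzero — an error is detected).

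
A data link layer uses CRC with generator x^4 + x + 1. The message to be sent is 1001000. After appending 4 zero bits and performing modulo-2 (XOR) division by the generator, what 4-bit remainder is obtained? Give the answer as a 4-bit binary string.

1100

Append 4 zeros: 10010000000. Divide by 10011 (XOR where the leading bit is 1):
  pos 0: 10010 XOR 10011 = 00001
  pos 4: 10000 XOR 10011 = 00011
Remainder (last 4 bits) = 1100. This is the CRC / FCS.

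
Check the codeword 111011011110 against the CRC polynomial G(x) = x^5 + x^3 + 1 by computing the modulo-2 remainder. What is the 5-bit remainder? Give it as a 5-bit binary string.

00000

Modulo-2 division of 111011011110 by 101001:
  pos 0: 111011 XOR 101001 = 010010
  pos 1: 100100 XOR 101001 = 001101
  pos 3: 110111 XOR 101001 = 011110
  pos 4: 111101 XOR 101001 = 010100
  pos 5: 101001 XOR 101001 = 000000
Remainder = 00000 (zero — the frame passes the CRC check).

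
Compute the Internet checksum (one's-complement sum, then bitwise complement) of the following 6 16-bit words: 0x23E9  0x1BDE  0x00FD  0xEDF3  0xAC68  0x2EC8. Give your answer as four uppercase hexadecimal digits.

F616

One's-complement addition (fold any carry out of bit 15 back into bit 0):
  0x23E9 + 0x1BDE = 0x03FC7
  0x3FC7 + 0x00FD = 0x040C4
  0x40C4 + 0xEDF3 = 0x12EB7 → wrap carry → 0x2EB8
  0x2EB8 + 0xAC68 = 0x0DB20
  0xDB20 + 0x2EC8 = 0x109E8 → wrap carry → 0x09E9
One's-complement sum = 0x09E9.
Checksum = ~0x09E9 & 0xFFFF = 0xF616.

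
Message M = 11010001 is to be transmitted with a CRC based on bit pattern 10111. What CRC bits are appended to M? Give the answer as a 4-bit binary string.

Append 4 zeros: 110100010000. Divide by 10111 (XOR where the leading bit is 1):
  pos 0: 11010 XOR 10111 = 01101
  pos 1: 11010 XOR 10111 = 01101
  pos 2: 11010 XOR 10111 = 01101
  pos 3: 11011 XOR 10111 = 01100
  pos 4: 11000 XOR 10111 = 01111
  pos 5: 11110 XOR 10111 = 01001
  pos 6: 10010 XOR 10111 = 00101
Remainder (last 4 bits) = 1010. This is the CRC / FCS.

1010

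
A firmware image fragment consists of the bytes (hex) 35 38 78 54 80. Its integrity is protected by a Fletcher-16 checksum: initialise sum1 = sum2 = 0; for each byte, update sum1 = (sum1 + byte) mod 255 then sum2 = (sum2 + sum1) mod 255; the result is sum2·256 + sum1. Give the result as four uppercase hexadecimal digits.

7DBA

Running sums (mod 255):
  after byte 0 (35): sum1=53, sum2=53
  after byte 1 (38): sum1=109, sum2=162
  after byte 2 (78): sum1=229, sum2=136
  after byte 3 (54): sum1=58, sum2=194
  after byte 4 (80): sum1=186, sum2=125
Checksum = sum2·256 + sum1 = 125·256 + 186 = 32186 = 0x7DBA.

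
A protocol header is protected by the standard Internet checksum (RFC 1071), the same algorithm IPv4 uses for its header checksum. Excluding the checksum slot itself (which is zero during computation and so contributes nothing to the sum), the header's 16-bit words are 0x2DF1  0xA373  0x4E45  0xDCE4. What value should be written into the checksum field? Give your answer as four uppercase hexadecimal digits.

0371

One's-complement addition (fold any carry out of bit 15 back into bit 0):
  0x2DF1 + 0xA373 = 0x0D164
  0xD164 + 0x4E45 = 0x11FA9 → wrap carry → 0x1FAA
  0x1FAA + 0xDCE4 = 0x0FC8E
One's-complement sum = 0xFC8E.
Checksum = ~0xFC8E & 0xFFFF = 0x0371.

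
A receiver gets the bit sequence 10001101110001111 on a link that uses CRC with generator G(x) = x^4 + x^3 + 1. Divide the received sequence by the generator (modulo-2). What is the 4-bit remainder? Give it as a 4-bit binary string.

1111

Modulo-2 division of 10001101110001111 by 11001:
  pos 0: 10001 XOR 11001 = 01000
  pos 1: 10001 XOR 11001 = 01000
  pos 2: 10000 XOR 11001 = 01001
  pos 3: 10011 XOR 11001 = 01010
  pos 4: 10101 XOR 11001 = 01100
  pos 5: 11001 XOR 11001 = 00000
Remainder = 1111 (nonzero — an error is detected).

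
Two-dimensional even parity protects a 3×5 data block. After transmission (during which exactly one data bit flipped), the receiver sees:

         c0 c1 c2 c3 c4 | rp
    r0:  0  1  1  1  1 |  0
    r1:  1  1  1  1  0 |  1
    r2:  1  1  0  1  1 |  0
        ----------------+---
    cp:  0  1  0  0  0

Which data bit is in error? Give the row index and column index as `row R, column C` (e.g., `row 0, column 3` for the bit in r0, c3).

Recompute each row's even parity and compare to rp:
  r0: data parity 0, sent rp 0 → ok
  r1: data parity 0, sent rp 1 → mismatch
  r2: data parity 0, sent rp 0 → ok
Recompute each column's even parity and compare to cp:
  c0: data parity 0, sent cp 0 → ok
  c1: data parity 1, sent cp 1 → ok
  c2: data parity 0, sent cp 0 → ok
  c3: data parity 1, sent cp 0 → mismatch
  c4: data parity 0, sent cp 0 → ok
Exactly one row (r1) and one column (c3) fail → the flipped bit is at their intersection.

row 1, column 3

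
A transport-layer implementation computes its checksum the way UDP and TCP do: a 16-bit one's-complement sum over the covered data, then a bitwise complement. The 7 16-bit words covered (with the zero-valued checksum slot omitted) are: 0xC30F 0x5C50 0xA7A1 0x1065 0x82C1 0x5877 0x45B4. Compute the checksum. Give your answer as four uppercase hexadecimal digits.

07AC

One's-complement addition (fold any carry out of bit 15 back into bit 0):
  0xC30F + 0x5C50 = 0x11F5F → wrap carry → 0x1F60
  0x1F60 + 0xA7A1 = 0x0C701
  0xC701 + 0x1065 = 0x0D766
  0xD766 + 0x82C1 = 0x15A27 → wrap carry → 0x5A28
  0x5A28 + 0x5877 = 0x0B29F
  0xB29F + 0x45B4 = 0x0F853
One's-complement sum = 0xF853.
Checksum = ~0xF853 & 0xFFFF = 0x07AC.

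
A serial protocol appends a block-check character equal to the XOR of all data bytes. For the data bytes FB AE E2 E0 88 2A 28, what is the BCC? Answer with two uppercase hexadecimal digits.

DD

XOR the bytes together:
  start with 0xFB
  0xFB ⊕ 0xAE = 0x55
  0x55 ⊕ 0xE2 = 0xB7
  0xB7 ⊕ 0xE0 = 0x57
  0x57 ⊕ 0x88 = 0xDF
  0xDF ⊕ 0x2A = 0xF5
  0xF5 ⊕ 0x28 = 0xDD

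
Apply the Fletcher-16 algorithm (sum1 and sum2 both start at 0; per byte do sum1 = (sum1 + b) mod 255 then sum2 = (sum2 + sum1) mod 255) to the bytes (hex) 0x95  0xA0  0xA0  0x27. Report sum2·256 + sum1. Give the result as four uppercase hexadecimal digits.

Running sums (mod 255):
  after byte 0 (0x95): sum1=149, sum2=149
  after byte 1 (0xA0): sum1=54, sum2=203
  after byte 2 (0xA0): sum1=214, sum2=162
  after byte 3 (0x27): sum1=253, sum2=160
Checksum = sum2·256 + sum1 = 160·256 + 253 = 41213 = 0xA0FD.

A0FD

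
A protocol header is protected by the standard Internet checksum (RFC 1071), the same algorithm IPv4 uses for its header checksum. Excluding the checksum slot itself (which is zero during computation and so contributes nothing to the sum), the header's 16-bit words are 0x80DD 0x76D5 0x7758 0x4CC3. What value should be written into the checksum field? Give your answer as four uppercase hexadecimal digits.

One's-complement addition (fold any carry out of bit 15 back into bit 0):
  0x80DD + 0x76D5 = 0x0F7B2
  0xF7B2 + 0x7758 = 0x16F0A → wrap carry → 0x6F0B
  0x6F0B + 0x4CC3 = 0x0BBCE
One's-complement sum = 0xBBCE.
Checksum = ~0xBBCE & 0xFFFF = 0x4431.

4431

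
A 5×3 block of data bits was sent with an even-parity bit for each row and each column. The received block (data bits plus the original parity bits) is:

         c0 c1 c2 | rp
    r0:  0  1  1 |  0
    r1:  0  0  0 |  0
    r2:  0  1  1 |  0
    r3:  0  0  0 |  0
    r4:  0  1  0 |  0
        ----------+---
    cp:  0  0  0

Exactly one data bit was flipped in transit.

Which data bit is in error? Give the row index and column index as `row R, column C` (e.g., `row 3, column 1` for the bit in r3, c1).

Recompute each row's even parity and compare to rp:
  r0: data parity 0, sent rp 0 → ok
  r1: data parity 0, sent rp 0 → ok
  r2: data parity 0, sent rp 0 → ok
  r3: data parity 0, sent rp 0 → ok
  r4: data parity 1, sent rp 0 → mismatch
Recompute each column's even parity and compare to cp:
  c0: data parity 0, sent cp 0 → ok
  c1: data parity 1, sent cp 0 → mismatch
  c2: data parity 0, sent cp 0 → ok
Exactly one row (r4) and one column (c1) fail → the flipped bit is at their intersection.

row 4, column 1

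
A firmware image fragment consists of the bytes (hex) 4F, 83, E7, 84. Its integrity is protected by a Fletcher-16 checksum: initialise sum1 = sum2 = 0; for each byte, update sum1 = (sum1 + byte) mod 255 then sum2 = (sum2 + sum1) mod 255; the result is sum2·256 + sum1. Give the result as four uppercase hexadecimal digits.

Running sums (mod 255):
  after byte 0 (4F): sum1=79, sum2=79
  after byte 1 (83): sum1=210, sum2=34
  after byte 2 (E7): sum1=186, sum2=220
  after byte 3 (84): sum1=63, sum2=28
Checksum = sum2·256 + sum1 = 28·256 + 63 = 7231 = 0x1C3F.

1C3F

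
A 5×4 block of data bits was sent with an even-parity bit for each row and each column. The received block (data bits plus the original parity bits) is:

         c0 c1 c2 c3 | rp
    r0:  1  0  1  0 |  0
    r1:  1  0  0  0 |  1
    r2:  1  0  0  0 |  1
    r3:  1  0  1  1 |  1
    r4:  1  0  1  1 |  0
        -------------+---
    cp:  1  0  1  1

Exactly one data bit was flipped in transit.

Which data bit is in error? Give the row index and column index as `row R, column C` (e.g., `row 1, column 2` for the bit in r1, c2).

Recompute each row's even parity and compare to rp:
  r0: data parity 0, sent rp 0 → ok
  r1: data parity 1, sent rp 1 → ok
  r2: data parity 1, sent rp 1 → ok
  r3: data parity 1, sent rp 1 → ok
  r4: data parity 1, sent rp 0 → mismatch
Recompute each column's even parity and compare to cp:
  c0: data parity 1, sent cp 1 → ok
  c1: data parity 0, sent cp 0 → ok
  c2: data parity 1, sent cp 1 → ok
  c3: data parity 0, sent cp 1 → mismatch
Exactly one row (r4) and one column (c3) fail → the flipped bit is at their intersection.

row 4, column 3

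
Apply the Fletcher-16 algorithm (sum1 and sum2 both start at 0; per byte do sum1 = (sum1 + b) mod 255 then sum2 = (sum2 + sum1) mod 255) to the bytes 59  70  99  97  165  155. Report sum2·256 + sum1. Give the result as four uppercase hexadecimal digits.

5B87

Running sums (mod 255):
  after byte 0 (59): sum1=59, sum2=59
  after byte 1 (70): sum1=129, sum2=188
  after byte 2 (99): sum1=228, sum2=161
  after byte 3 (97): sum1=70, sum2=231
  after byte 4 (165): sum1=235, sum2=211
  after byte 5 (155): sum1=135, sum2=91
Checksum = sum2·256 + sum1 = 91·256 + 135 = 23431 = 0x5B87.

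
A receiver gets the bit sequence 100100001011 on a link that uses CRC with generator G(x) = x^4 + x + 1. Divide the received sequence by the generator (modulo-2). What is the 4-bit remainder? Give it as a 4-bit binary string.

Modulo-2 division of 100100001011 by 10011:
  pos 0: 10010 XOR 10011 = 00001
  pos 4: 10001 XOR 10011 = 00010
  pos 7: 10011 XOR 10011 = 00000
Remainder = 0000 (zero — the frame passes the CRC check).

0000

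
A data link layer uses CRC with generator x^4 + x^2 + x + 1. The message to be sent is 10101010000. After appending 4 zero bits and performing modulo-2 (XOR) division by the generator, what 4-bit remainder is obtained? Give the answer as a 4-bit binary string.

0101

Append 4 zeros: 101010100000000. Divide by 10111 (XOR where the leading bit is 1):
  pos 0: 10101 XOR 10111 = 00010
  pos 3: 10010 XOR 10111 = 00101
  pos 5: 10100 XOR 10111 = 00011
  pos 8: 11000 XOR 10111 = 01111
  pos 9: 11110 XOR 10111 = 01001
  pos 10: 10010 XOR 10111 = 00101
Remainder (last 4 bits) = 0101. This is the CRC / FCS.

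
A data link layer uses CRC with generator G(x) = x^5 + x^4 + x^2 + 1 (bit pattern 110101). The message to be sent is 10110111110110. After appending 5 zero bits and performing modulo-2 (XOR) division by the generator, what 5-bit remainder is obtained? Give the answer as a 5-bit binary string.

Append 5 zeros: 1011011111011000000. Divide by 110101 (XOR where the leading bit is 1):
  pos 0: 101101 XOR 110101 = 011000
  pos 1: 110001 XOR 110101 = 000100
  pos 4: 100111 XOR 110101 = 010010
  pos 5: 100100 XOR 110101 = 010001
  pos 6: 100011 XOR 110101 = 010110
  pos 7: 101101 XOR 110101 = 011000
  pos 8: 110000 XOR 110101 = 000101
  pos 11: 101000 XOR 110101 = 011101
  pos 12: 111010 XOR 110101 = 001111
Remainder (last 5 bits) = 11110. This is the CRC / FCS.

11110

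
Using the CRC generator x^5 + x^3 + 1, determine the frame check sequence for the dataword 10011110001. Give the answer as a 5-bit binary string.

10000

Append 5 zeros: 1001111000100000. Divide by 101001 (XOR where the leading bit is 1):
  pos 0: 100111 XOR 101001 = 001110
  pos 2: 111010 XOR 101001 = 010011
  pos 3: 100110 XOR 101001 = 001111
  pos 5: 111101 XOR 101001 = 010100
  pos 6: 101000 XOR 101001 = 000001
Remainder (last 5 bits) = 10000. This is the CRC / FCS.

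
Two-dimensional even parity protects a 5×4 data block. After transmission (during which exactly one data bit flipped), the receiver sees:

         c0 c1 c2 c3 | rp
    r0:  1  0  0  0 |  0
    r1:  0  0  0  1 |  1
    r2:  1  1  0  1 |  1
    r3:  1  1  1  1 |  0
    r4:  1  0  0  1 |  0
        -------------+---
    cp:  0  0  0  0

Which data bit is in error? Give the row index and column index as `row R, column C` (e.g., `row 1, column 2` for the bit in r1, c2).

Recompute each row's even parity and compare to rp:
  r0: data parity 1, sent rp 0 → mismatch
  r1: data parity 1, sent rp 1 → ok
  r2: data parity 1, sent rp 1 → ok
  r3: data parity 0, sent rp 0 → ok
  r4: data parity 0, sent rp 0 → ok
Recompute each column's even parity and compare to cp:
  c0: data parity 0, sent cp 0 → ok
  c1: data parity 0, sent cp 0 → ok
  c2: data parity 1, sent cp 0 → mismatch
  c3: data parity 0, sent cp 0 → ok
Exactly one row (r0) and one column (c2) fail → the flipped bit is at their intersection.

row 0, column 2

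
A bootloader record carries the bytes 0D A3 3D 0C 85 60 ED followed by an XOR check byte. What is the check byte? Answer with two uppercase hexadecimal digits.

97

XOR the bytes together:
  start with 0x0D
  0x0D ⊕ 0xA3 = 0xAE
  0xAE ⊕ 0x3D = 0x93
  0x93 ⊕ 0x0C = 0x9F
  0x9F ⊕ 0x85 = 0x1A
  0x1A ⊕ 0x60 = 0x7A
  0x7A ⊕ 0xED = 0x97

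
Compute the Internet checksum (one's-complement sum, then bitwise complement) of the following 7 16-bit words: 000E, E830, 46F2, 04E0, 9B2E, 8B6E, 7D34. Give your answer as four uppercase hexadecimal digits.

One's-complement addition (fold any carry out of bit 15 back into bit 0):
  0x000E + 0xE830 = 0x0E83E
  0xE83E + 0x46F2 = 0x12F30 → wrap carry → 0x2F31
  0x2F31 + 0x04E0 = 0x03411
  0x3411 + 0x9B2E = 0x0CF3F
  0xCF3F + 0x8B6E = 0x15AAD → wrap carry → 0x5AAE
  0x5AAE + 0x7D34 = 0x0D7E2
One's-complement sum = 0xD7E2.
Checksum = ~0xD7E2 & 0xFFFF = 0x281D.

281D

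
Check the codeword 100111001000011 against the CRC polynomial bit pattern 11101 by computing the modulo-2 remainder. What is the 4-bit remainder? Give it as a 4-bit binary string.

Modulo-2 division of 100111001000011 by 11101:
  pos 0: 10011 XOR 11101 = 01110
  pos 1: 11101 XOR 11101 = 00000
  pos 8: 10000 XOR 11101 = 01101
  pos 9: 11011 XOR 11101 = 00110
Remainder = 1101 (nonzero — an error is detected).

1101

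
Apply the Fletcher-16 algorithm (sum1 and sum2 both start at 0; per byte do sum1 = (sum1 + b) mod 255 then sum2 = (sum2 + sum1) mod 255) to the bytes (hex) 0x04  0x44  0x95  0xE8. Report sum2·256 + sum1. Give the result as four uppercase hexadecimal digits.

F0C6

Running sums (mod 255):
  after byte 0 (0x04): sum1=4, sum2=4
  after byte 1 (0x44): sum1=72, sum2=76
  after byte 2 (0x95): sum1=221, sum2=42
  after byte 3 (0xE8): sum1=198, sum2=240
Checksum = sum2·256 + sum1 = 240·256 + 198 = 61638 = 0xF0C6.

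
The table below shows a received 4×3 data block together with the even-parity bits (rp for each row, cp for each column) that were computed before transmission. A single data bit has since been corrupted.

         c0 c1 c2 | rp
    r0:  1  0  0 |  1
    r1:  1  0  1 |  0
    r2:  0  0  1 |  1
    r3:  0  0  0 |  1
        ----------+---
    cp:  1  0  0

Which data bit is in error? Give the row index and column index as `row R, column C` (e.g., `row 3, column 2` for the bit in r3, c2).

row 3, column 0

Recompute each row's even parity and compare to rp:
  r0: data parity 1, sent rp 1 → ok
  r1: data parity 0, sent rp 0 → ok
  r2: data parity 1, sent rp 1 → ok
  r3: data parity 0, sent rp 1 → mismatch
Recompute each column's even parity and compare to cp:
  c0: data parity 0, sent cp 1 → mismatch
  c1: data parity 0, sent cp 0 → ok
  c2: data parity 0, sent cp 0 → ok
Exactly one row (r3) and one column (c0) fail → the flipped bit is at their intersection.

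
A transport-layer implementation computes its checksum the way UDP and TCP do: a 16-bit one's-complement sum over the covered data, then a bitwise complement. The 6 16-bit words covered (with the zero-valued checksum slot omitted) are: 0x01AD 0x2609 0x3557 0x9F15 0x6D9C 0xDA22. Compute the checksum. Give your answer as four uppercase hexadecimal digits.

One's-complement addition (fold any carry out of bit 15 back into bit 0):
  0x01AD + 0x2609 = 0x027B6
  0x27B6 + 0x3557 = 0x05D0D
  0x5D0D + 0x9F15 = 0x0FC22
  0xFC22 + 0x6D9C = 0x169BE → wrap carry → 0x69BF
  0x69BF + 0xDA22 = 0x143E1 → wrap carry → 0x43E2
One's-complement sum = 0x43E2.
Checksum = ~0x43E2 & 0xFFFF = 0xBC1D.

BC1D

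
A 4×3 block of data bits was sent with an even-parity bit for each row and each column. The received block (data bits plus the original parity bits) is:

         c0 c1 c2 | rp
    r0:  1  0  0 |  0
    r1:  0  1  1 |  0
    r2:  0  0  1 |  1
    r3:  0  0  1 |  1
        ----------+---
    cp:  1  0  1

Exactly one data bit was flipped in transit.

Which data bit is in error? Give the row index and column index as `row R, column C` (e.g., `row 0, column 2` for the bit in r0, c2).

Recompute each row's even parity and compare to rp:
  r0: data parity 1, sent rp 0 → mismatch
  r1: data parity 0, sent rp 0 → ok
  r2: data parity 1, sent rp 1 → ok
  r3: data parity 1, sent rp 1 → ok
Recompute each column's even parity and compare to cp:
  c0: data parity 1, sent cp 1 → ok
  c1: data parity 1, sent cp 0 → mismatch
  c2: data parity 1, sent cp 1 → ok
Exactly one row (r0) and one column (c1) fail → the flipped bit is at their intersection.

row 0, column 1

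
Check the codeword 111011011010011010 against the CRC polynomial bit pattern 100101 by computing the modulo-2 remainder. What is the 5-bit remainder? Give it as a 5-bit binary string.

00000

Modulo-2 division of 111011011010011010 by 100101:
  pos 0: 111011 XOR 100101 = 011110
  pos 1: 111100 XOR 100101 = 011001
  pos 2: 110011 XOR 100101 = 010110
  pos 3: 101101 XOR 100101 = 001000
  pos 5: 100001 XOR 100101 = 000100
  pos 8: 100001 XOR 100101 = 000100
  pos 11: 100101 XOR 100101 = 000000
Remainder = 00000 (zero — the frame passes the CRC check).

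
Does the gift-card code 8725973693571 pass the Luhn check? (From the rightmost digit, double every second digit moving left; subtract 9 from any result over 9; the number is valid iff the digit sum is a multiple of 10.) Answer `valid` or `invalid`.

invalid

From the right, keep odd positions and double even positions (subtract 9 from any doubled value over 9):
  doubled (positions 2,4,...): 5 6 3 5 1 5 → sum 25
  kept (positions 1,3,...): 1 5 9 3 9 2 8 → sum 37
Total = 62.
62 mod 10 = 2, so the number is invalid.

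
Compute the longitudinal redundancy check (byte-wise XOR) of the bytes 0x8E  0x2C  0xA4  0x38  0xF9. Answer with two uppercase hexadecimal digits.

XOR the bytes together:
  start with 0x8E
  0x8E ⊕ 0x2C = 0xA2
  0xA2 ⊕ 0xA4 = 0x06
  0x06 ⊕ 0x38 = 0x3E
  0x3E ⊕ 0xF9 = 0xC7

C7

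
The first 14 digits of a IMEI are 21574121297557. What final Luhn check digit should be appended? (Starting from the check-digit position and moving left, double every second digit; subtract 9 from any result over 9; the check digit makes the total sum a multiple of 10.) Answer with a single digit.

7

Partial digits right→left: 7 5 5 7 9 2 1 2 1 4 7 5 1 2
Double every second digit counting from the check-digit position (so the 1st, 3rd, 5th, ... of the partial from the right).
  doubled (with −9 where >9): 5 1 9 2 2 5 2 → sum 26
  kept as-is: 5 7 2 2 4 5 2 → sum 27
Total = 26 + 27 = 53.
Check digit = (10 − (53 mod 10)) mod 10 = 7.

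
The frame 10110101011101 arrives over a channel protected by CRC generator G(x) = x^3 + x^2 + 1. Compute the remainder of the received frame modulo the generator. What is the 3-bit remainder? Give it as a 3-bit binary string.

111

Modulo-2 division of 10110101011101 by 1101:
  pos 0: 1011 XOR 1101 = 0110
  pos 1: 1100 XOR 1101 = 0001
  pos 4: 1101 XOR 1101 = 0000
  pos 9: 1110 XOR 1101 = 0011
Remainder = 111 (nonzero — an error is detected).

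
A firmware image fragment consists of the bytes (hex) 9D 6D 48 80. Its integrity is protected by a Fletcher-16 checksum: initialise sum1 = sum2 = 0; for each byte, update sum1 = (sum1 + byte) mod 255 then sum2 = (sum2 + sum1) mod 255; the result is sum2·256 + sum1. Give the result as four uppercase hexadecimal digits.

Running sums (mod 255):
  after byte 0 (9D): sum1=157, sum2=157
  after byte 1 (6D): sum1=11, sum2=168
  after byte 2 (48): sum1=83, sum2=251
  after byte 3 (80): sum1=211, sum2=207
Checksum = sum2·256 + sum1 = 207·256 + 211 = 53203 = 0xCFD3.

CFD3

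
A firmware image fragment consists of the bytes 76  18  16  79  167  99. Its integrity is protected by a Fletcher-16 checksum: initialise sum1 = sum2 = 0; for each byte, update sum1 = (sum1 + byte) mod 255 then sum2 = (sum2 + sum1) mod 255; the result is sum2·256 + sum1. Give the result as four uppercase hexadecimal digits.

Running sums (mod 255):
  after byte 0 (76): sum1=76, sum2=76
  after byte 1 (18): sum1=94, sum2=170
  after byte 2 (16): sum1=110, sum2=25
  after byte 3 (79): sum1=189, sum2=214
  after byte 4 (167): sum1=101, sum2=60
  after byte 5 (99): sum1=200, sum2=5
Checksum = sum2·256 + sum1 = 5·256 + 200 = 1480 = 0x05C8.

05C8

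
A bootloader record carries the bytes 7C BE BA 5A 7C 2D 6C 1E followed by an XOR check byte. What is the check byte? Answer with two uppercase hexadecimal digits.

XOR the bytes together:
  start with 0x7C
  0x7C ⊕ 0xBE = 0xC2
  0xC2 ⊕ 0xBA = 0x78
  0x78 ⊕ 0x5A = 0x22
  0x22 ⊕ 0x7C = 0x5E
  0x5E ⊕ 0x2D = 0x73
  0x73 ⊕ 0x6C = 0x1F
  0x1F ⊕ 0x1E = 0x01

01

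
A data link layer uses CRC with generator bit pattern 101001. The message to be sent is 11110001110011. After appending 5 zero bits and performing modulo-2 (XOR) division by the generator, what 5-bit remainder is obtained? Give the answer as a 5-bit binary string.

Append 5 zeros: 1111000111001100000. Divide by 101001 (XOR where the leading bit is 1):
  pos 0: 111100 XOR 101001 = 010101
  pos 1: 101010 XOR 101001 = 000011
  pos 5: 111110 XOR 101001 = 010111
  pos 6: 101110 XOR 101001 = 000111
  pos 9: 111110 XOR 101001 = 010111
  pos 10: 101110 XOR 101001 = 000111
  pos 13: 111000 XOR 101001 = 010001
Remainder (last 5 bits) = 10001. This is the CRC / FCS.

10001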